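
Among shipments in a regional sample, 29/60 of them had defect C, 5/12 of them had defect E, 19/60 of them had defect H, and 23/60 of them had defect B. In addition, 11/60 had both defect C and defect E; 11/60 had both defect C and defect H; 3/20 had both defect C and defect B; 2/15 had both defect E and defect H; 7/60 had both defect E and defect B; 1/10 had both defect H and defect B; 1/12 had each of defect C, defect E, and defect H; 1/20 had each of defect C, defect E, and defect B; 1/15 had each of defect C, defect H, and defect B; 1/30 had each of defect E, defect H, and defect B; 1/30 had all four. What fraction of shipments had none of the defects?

Inclusion–exclusion gives
P(at least one) = 29/60 + 5/12 + 19/60 + 23/60 − 11/60 − 11/60 − 3/20 − 2/15 − 7/60 − 1/10 + 1/12 + 1/20 + 1/15 + 1/30 − 1/30 = 14/15
P(none) = 1 − 14/15 = 1/15

1/15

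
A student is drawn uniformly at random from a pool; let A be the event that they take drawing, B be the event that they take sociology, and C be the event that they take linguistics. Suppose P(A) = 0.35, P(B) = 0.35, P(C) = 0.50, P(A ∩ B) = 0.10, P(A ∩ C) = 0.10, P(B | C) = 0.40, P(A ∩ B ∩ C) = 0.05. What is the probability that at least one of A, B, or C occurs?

0.85

P(B ∩ C) = P(C)·P(B|C) = 0.50 × 0.40 = 0.20
Using inclusion–exclusion:
P(A ∪ B ∪ C) = 0.35 + 0.35 + 0.50 − 0.10 − 0.10 − 0.20 + 0.05 = 0.85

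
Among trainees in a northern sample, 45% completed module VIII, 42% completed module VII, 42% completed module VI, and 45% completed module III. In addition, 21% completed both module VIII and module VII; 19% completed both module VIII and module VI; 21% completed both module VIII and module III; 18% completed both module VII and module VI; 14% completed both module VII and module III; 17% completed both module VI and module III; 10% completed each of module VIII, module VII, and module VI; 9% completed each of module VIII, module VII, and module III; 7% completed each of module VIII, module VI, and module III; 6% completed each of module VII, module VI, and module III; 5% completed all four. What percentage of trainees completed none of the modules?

9%

Using inclusion–exclusion:
P(at least one) = 45 + 42 + 42 + 45 − 21 − 19 − 21 − 18 − 14 − 17 + 10 + 9 + 7 + 6 − 5 = 91%
P(none) = 100% − 91% = 9%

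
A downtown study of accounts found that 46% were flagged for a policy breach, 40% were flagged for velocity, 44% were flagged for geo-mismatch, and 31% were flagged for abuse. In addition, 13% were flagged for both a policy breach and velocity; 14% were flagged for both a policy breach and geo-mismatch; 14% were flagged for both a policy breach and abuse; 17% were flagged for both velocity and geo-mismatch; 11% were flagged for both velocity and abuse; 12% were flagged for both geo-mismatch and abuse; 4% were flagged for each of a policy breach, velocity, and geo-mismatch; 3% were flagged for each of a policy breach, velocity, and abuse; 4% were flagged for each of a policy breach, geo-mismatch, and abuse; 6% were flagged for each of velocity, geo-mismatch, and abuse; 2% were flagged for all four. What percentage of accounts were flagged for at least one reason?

Apply inclusion-exclusion:
P(union) = 46 + 40 + 44 + 31 − 13 − 14 − 14 − 17 − 11 − 12 + 4 + 3 + 4 + 6 − 2 = 95%

95%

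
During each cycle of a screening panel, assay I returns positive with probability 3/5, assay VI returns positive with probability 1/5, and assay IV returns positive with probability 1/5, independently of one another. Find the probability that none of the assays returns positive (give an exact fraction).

32/125

Independence gives P(none) = ∏(1 − pᵢ).
P(none) = (1 − 3/5) × (1 − 1/5) × (1 − 1/5) = 2/5 × 4/5 × 4/5 = 32/125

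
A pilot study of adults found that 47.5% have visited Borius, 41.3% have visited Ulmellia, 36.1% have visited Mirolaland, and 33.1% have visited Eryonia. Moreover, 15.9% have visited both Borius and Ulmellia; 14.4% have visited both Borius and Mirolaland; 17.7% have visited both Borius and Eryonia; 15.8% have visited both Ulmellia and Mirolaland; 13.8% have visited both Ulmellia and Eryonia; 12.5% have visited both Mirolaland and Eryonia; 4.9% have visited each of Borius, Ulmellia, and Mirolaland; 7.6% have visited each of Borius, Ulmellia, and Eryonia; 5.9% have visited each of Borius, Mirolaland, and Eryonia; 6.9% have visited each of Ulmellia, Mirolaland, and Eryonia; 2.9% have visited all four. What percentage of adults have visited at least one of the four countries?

90.3%

Apply inclusion-exclusion:
P(at least one) = 47.5 + 41.3 + 36.1 + 33.1 − 15.9 − 14.4 − 17.7 − 15.8 − 13.8 − 12.5 + 4.9 + 7.6 + 5.9 + 6.9 − 2.9 = 90.3%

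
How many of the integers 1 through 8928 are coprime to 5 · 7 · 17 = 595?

By inclusion-exclusion,
1785 + 1275 + 525 − 255 − 105 − 75 + 15 = 3165
8928 − 3165 = 5763

5763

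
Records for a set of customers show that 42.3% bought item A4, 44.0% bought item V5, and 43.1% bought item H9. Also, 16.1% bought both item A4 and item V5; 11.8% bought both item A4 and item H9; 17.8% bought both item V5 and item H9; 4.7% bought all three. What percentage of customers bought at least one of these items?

By inclusion–exclusion:
P(at least one) = 42.3 + 44.0 + 43.1 − 16.1 − 11.8 − 17.8 + 4.7 = 88.4%

88.4%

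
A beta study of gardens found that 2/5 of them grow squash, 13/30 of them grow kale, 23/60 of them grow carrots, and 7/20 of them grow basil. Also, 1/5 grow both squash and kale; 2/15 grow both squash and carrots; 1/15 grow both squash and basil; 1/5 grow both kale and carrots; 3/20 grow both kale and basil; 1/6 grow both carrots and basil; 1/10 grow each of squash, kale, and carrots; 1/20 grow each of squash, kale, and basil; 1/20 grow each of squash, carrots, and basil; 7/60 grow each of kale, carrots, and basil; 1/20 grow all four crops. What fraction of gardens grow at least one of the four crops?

11/12

P(union) = 2/5 + 13/30 + 23/60 + 7/20 − 1/5 − 2/15 − 1/15 − 1/5 − 3/20 − 1/6 + 1/10 + 1/20 + 1/20 + 7/60 − 1/20 = 11/12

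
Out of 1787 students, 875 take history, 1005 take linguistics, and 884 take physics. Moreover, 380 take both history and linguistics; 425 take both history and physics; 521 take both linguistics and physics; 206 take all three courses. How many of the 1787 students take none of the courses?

By inclusion-exclusion,
N(≥1) = 875 + 1005 + 884 − 380 − 425 − 521 + 206 = 1644
None: 1787 − 1644 = 143

143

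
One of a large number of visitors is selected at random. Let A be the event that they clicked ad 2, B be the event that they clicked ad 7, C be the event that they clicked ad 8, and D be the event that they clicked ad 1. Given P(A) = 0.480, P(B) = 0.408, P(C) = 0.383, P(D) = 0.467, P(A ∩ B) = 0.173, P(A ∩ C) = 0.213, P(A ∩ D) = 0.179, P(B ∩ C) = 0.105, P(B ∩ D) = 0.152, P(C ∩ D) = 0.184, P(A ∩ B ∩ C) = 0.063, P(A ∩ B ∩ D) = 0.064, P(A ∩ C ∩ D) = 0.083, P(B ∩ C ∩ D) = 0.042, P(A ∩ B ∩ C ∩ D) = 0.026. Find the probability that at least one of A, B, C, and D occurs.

0.958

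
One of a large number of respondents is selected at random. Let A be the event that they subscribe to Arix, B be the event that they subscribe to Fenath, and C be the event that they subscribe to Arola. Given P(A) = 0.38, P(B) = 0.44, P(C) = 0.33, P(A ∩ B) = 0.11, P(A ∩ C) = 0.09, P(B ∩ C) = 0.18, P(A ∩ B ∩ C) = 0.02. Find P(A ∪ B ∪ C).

0.79

Apply inclusion-exclusion:
P(A ∪ B ∪ C) = 0.38 + 0.44 + 0.33 − 0.11 − 0.09 − 0.18 + 0.02 = 0.79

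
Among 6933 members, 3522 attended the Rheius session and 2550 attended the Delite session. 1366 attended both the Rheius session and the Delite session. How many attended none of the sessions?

N(≥1) = 3522 + 2550 − 1366 = 4706
None: 6933 − 4706 = 2227

2227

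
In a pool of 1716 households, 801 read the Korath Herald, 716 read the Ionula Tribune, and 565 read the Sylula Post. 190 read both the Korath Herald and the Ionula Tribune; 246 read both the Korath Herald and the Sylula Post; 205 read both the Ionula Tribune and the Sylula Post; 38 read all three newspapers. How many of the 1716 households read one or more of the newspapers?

By inclusion–exclusion:
|union| = 801 + 716 + 565 − 190 − 246 − 205 + 38 = 1479

1479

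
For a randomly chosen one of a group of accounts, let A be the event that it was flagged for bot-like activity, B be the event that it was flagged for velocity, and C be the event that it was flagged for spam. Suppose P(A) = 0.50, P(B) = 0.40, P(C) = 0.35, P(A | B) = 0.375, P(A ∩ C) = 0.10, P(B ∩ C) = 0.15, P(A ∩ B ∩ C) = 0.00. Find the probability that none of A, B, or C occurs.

0.15

P(A ∩ B) = P(B)·P(A|B) = 0.40 × 0.375 = 0.15
Apply inclusion-exclusion:
P(A ∪ B ∪ C) = 0.50 + 0.40 + 0.35 − 0.15 − 0.10 − 0.15 + 0.00 = 0.85
P(none) = 1 − 0.85 = 0.15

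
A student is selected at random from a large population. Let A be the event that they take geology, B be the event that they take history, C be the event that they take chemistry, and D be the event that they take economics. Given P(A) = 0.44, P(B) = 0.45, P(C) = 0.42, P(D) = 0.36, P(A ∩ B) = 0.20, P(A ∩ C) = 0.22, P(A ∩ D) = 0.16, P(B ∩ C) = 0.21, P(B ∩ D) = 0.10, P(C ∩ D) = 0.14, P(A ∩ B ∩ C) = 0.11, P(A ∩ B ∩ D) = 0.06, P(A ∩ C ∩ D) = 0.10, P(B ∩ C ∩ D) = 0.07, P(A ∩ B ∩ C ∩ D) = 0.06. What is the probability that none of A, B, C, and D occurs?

0.08

Inclusion–exclusion gives
P(A ∪ B ∪ C ∪ D) = 0.44 + 0.45 + 0.42 + 0.36 − 0.20 − 0.22 − 0.16 − 0.21 − 0.10 − 0.14 + 0.11 + 0.06 + 0.10 + 0.07 − 0.06 = 0.92
P(none) = 1 − 0.92 = 0.08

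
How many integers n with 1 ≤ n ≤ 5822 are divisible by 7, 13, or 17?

Using inclusion–exclusion:
⌊5822/7⌋ + ⌊5822/13⌋ + ⌊5822/17⌋ − ⌊5822/91⌋ − ⌊5822/119⌋ − ⌊5822/221⌋ + ⌊5822/1547⌋ = 831 + 447 + 342 − 63 − 48 − 26 + 3 = 1486

1486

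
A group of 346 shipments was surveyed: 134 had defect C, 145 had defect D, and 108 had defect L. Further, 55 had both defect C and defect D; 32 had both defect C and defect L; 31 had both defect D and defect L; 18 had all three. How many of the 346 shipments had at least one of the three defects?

Inclusion–exclusion gives
N(≥1) = 134 + 145 + 108 − 55 − 32 − 31 + 18 = 287

287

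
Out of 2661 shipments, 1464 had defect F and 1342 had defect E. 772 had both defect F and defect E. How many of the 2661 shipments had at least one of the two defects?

2034

N(≥1) = 1464 + 1342 − 772 = 2034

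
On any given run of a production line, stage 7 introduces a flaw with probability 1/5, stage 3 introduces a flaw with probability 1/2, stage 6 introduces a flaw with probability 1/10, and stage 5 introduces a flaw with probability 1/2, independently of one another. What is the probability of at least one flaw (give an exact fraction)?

41/50

P(none) = (1 − 1/5) × (1 − 1/2) × (1 − 1/10) × (1 − 1/2) = 4/5 × 1/2 × 9/10 × 1/2 = 9/50
P(at least one) = 1 − 9/50 = 41/50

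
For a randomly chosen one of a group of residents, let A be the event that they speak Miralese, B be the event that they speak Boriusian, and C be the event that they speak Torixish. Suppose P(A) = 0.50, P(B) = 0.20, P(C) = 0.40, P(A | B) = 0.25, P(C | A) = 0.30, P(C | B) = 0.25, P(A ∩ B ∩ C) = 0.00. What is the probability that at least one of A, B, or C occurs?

P(A ∩ B) = P(B)·P(A|B) = 0.20 × 0.25 = 0.05
P(A ∩ C) = P(A)·P(C|A) = 0.50 × 0.30 = 0.15
P(B ∩ C) = P(B)·P(C|B) = 0.20 × 0.25 = 0.05
P(A ∪ B ∪ C) = 0.50 + 0.20 + 0.40 − 0.05 − 0.15 − 0.05 + 0.00 = 0.85

0.85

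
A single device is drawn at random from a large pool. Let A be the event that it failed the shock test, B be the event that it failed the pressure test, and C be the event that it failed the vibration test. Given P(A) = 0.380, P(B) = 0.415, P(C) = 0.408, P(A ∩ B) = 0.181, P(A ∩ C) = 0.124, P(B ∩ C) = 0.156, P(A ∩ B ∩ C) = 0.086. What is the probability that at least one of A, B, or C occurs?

P(A ∪ B ∪ C) = 0.380 + 0.415 + 0.408 − 0.181 − 0.124 − 0.156 + 0.086 = 0.828

0.828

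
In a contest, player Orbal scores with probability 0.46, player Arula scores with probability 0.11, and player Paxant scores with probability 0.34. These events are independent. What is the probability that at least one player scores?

0.682804

P(none) = (1 − 0.46) × (1 − 0.11) × (1 − 0.34) = 0.54 × 0.89 × 0.66 = 0.317196
P(at least one) = 1 − 0.317196 = 0.682804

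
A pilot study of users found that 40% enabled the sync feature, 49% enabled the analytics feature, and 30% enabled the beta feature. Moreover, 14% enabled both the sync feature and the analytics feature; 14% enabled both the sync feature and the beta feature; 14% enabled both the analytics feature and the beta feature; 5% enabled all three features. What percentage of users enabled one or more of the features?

82%

By inclusion–exclusion:
P(at least one) = 40 + 49 + 30 − 14 − 14 − 14 + 5 = 82%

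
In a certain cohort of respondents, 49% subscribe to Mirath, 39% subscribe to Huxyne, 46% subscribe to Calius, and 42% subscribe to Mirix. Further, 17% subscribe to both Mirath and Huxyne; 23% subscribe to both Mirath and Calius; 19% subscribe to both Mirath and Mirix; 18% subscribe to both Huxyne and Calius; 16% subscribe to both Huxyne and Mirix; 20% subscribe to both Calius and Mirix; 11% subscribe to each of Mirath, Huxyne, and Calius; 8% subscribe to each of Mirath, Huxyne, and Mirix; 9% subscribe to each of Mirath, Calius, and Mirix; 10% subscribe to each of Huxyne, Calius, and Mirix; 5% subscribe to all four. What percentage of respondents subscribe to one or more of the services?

96%

P(≥1) = 49 + 39 + 46 + 42 − 17 − 23 − 19 − 18 − 16 − 20 + 11 + 8 + 9 + 10 − 5 = 96%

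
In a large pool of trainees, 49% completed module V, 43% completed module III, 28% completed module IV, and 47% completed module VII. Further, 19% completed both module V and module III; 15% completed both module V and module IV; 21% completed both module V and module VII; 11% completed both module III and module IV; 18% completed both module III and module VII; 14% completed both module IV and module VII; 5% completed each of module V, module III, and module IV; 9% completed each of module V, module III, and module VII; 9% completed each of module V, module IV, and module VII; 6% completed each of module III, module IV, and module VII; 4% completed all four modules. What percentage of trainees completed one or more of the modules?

P(union) = 49 + 43 + 28 + 47 − 19 − 15 − 21 − 11 − 18 − 14 + 5 + 9 + 9 + 6 − 4 = 94%

94%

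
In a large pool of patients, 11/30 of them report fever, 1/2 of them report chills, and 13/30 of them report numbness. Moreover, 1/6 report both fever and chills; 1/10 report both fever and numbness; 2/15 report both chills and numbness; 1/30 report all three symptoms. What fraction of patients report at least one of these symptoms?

14/15

By inclusion-exclusion,
P(at least one) = 11/30 + 1/2 + 13/30 − 1/6 − 1/10 − 2/15 + 1/30 = 14/15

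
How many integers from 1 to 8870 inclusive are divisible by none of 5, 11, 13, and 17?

⌊8870/5⌋ + ⌊8870/11⌋ + ⌊8870/13⌋ + ⌊8870/17⌋ − ⌊8870/55⌋ − ⌊8870/65⌋ − ⌊8870/85⌋ − ⌊8870/143⌋ − ⌊8870/187⌋ − ⌊8870/221⌋ + ⌊8870/715⌋ + ⌊8870/935⌋ + ⌊8870/1105⌋ + ⌊8870/2431⌋ − ⌊8870/12155⌋ = 1774 + 806 + 682 + 521 − 161 − 136 − 104 − 62 − 47 − 40 + 12 + 9 + 8 + 3 − 0 = 3265
8870 − 3265 = 5605

5605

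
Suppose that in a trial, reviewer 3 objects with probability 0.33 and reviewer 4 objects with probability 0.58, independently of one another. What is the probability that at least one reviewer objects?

0.7186

P(none) = (1 − 0.33) × (1 − 0.58) = 0.67 × 0.42 = 0.2814
P(at least one) = 1 − 0.2814 = 0.7186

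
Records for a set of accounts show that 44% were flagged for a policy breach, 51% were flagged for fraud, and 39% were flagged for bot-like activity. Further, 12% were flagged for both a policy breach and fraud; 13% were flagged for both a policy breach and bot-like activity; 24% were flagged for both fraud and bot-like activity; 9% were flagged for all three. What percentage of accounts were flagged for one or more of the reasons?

94%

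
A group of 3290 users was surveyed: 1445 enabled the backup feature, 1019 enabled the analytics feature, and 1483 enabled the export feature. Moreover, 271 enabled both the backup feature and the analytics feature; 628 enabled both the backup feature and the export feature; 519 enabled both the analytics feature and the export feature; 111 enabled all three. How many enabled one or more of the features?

2640

N(≥1) = 1445 + 1019 + 1483 − 271 − 628 − 519 + 111 = 2640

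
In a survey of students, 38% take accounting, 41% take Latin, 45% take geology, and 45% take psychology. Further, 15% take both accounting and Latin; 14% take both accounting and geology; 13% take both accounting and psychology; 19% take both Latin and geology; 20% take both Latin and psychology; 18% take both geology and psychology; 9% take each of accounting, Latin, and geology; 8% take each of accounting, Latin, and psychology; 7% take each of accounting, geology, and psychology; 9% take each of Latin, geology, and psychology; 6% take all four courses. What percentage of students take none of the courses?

3%

Using inclusion–exclusion:
P(≥1) = 38 + 41 + 45 + 45 − 15 − 14 − 13 − 19 − 20 − 18 + 9 + 8 + 7 + 9 − 6 = 97%
P(none) = 100% − 97% = 3%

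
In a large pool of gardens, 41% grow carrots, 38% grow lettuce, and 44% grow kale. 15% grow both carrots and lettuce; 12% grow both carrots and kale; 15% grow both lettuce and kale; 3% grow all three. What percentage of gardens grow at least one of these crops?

Using inclusion–exclusion:
P(≥1) = 41 + 38 + 44 − 15 − 12 − 15 + 3 = 84%

84%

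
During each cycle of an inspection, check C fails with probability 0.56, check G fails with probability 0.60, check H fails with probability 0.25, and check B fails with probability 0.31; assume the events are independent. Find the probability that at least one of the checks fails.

0.90892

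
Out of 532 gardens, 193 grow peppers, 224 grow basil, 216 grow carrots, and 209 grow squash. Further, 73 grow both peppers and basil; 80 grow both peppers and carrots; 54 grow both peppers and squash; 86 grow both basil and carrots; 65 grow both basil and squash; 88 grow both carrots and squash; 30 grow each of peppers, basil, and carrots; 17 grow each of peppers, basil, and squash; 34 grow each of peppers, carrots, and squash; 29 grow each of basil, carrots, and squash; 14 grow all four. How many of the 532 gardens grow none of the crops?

40

By inclusion–exclusion:
|union| = 193 + 224 + 216 + 209 − 73 − 80 − 54 − 86 − 65 − 88 + 30 + 17 + 34 + 29 − 14 = 492
None: 532 − 492 = 40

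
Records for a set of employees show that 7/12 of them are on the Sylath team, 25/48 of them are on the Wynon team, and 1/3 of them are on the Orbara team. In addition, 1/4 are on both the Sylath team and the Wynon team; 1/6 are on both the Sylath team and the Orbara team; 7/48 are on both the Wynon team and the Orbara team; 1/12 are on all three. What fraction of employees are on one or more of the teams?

23/24

Using inclusion–exclusion:
P(≥1) = 7/12 + 25/48 + 1/3 − 1/4 − 1/6 − 7/48 + 1/12 = 23/24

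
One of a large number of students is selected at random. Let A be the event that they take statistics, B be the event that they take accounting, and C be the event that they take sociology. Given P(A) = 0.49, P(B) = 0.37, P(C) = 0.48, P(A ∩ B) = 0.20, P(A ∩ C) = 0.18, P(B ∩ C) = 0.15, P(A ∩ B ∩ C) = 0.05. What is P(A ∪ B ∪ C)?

0.86

Apply inclusion-exclusion:
P(A ∪ B ∪ C) = 0.49 + 0.37 + 0.48 − 0.20 − 0.18 − 0.15 + 0.05 = 0.86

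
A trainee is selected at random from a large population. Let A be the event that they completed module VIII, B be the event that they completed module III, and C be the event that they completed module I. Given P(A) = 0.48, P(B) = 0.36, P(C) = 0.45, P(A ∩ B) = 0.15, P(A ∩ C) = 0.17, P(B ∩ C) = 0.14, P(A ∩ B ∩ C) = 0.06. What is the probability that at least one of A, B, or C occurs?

0.89

P(A ∪ B ∪ C) = 0.48 + 0.36 + 0.45 − 0.15 − 0.17 − 0.14 + 0.06 = 0.89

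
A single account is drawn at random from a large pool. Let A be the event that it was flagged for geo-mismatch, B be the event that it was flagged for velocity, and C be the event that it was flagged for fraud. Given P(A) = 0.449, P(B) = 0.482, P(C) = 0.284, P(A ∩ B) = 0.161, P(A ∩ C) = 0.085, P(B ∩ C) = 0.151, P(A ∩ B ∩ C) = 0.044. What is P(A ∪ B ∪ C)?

Apply inclusion-exclusion:
P(A ∪ B ∪ C) = 0.449 + 0.482 + 0.284 − 0.161 − 0.085 − 0.151 + 0.044 = 0.862

0.862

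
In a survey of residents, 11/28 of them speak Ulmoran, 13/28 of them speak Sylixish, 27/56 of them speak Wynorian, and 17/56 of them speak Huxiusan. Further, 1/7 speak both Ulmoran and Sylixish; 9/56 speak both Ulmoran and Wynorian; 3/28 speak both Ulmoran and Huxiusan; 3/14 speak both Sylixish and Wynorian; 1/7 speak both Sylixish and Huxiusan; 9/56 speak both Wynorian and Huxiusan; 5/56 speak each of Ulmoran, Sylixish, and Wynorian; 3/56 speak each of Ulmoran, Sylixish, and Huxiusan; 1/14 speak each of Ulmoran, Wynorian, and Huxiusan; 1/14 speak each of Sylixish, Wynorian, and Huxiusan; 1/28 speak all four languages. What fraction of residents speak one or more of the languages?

27/28

Apply inclusion-exclusion:
P(at least one) = 11/28 + 13/28 + 27/56 + 17/56 − 1/7 − 9/56 − 3/28 − 3/14 − 1/7 − 9/56 + 5/56 + 3/56 + 1/14 + 1/14 − 1/28 = 27/28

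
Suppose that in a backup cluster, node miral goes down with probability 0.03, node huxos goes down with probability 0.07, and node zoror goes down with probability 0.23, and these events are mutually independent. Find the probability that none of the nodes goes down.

0.694617

P(none) = (1 − 0.03) × (1 − 0.07) × (1 − 0.23) = 0.97 × 0.93 × 0.77 = 0.694617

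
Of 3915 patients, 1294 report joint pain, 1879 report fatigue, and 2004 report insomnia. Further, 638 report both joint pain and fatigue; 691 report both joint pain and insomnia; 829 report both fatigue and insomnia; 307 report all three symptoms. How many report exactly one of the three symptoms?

1782

Using the inclusion–exclusion count for exactly one event:
N(exactly one) = 1294 + 1879 + 2004 − 2·638 − 2·691 − 2·829 + 3·307 = 1782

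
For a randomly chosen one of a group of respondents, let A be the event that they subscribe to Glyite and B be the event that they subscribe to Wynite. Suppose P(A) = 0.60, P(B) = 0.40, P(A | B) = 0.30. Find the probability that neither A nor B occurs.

P(A ∩ B) = P(B)·P(A|B) = 0.40 × 0.30 = 0.12
Apply inclusion-exclusion:
P(A ∪ B) = 0.60 + 0.40 − 0.12 = 0.88
P(none) = 1 − 0.88 = 0.12

0.12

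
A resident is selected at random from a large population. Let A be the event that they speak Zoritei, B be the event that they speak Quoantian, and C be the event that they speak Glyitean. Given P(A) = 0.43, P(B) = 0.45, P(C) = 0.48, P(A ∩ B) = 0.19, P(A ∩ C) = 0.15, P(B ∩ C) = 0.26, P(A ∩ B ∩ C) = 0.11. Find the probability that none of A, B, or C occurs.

0.13

P(A ∪ B ∪ C) = 0.43 + 0.45 + 0.48 − 0.19 − 0.15 − 0.26 + 0.11 = 0.87
P(none) = 1 − 0.87 = 0.13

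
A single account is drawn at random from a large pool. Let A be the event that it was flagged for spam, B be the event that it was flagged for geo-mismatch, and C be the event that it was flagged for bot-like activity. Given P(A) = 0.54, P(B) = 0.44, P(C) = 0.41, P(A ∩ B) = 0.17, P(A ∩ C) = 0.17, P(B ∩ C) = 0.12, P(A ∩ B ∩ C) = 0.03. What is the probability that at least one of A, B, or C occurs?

0.96

P(A ∪ B ∪ C) = 0.54 + 0.44 + 0.41 − 0.17 − 0.17 − 0.12 + 0.03 = 0.96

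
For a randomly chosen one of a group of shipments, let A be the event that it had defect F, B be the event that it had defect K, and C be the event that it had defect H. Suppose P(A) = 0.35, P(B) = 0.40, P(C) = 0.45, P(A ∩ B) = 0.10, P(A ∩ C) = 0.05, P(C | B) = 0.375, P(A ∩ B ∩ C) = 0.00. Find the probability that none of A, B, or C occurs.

0.10

P(B ∩ C) = P(B)·P(C|B) = 0.40 × 0.375 = 0.15
Apply inclusion-exclusion:
P(A ∪ B ∪ C) = 0.35 + 0.40 + 0.45 − 0.10 − 0.05 − 0.15 + 0.00 = 0.90
P(none) = 1 − 0.90 = 0.10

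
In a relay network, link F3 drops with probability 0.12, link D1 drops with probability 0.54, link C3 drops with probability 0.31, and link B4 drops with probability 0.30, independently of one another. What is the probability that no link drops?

0.1955184

Independence gives P(none) = ∏(1 − pᵢ).
P(none) = (1 − 0.12) × (1 − 0.54) × (1 − 0.31) × (1 − 0.30) = 0.88 × 0.46 × 0.69 × 0.70 = 0.1955184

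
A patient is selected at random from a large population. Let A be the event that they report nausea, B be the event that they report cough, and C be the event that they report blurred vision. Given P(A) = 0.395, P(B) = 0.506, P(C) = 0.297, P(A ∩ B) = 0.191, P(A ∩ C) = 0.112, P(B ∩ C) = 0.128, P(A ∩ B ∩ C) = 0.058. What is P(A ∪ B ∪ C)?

0.825

P(A ∪ B ∪ C) = 0.395 + 0.506 + 0.297 − 0.191 − 0.112 − 0.128 + 0.058 = 0.825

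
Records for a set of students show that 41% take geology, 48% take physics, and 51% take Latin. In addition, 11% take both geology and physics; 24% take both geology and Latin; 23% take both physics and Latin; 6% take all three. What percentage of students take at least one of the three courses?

By inclusion-exclusion,
P(≥1) = 41 + 48 + 51 − 11 − 24 − 23 + 6 = 88%

88%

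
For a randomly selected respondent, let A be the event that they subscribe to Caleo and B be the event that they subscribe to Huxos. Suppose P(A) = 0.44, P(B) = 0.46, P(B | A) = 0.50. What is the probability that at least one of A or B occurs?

P(A ∩ B) = P(A)·P(B|A) = 0.44 × 0.50 = 0.22
P(A ∪ B) = 0.44 + 0.46 − 0.22 = 0.68

0.68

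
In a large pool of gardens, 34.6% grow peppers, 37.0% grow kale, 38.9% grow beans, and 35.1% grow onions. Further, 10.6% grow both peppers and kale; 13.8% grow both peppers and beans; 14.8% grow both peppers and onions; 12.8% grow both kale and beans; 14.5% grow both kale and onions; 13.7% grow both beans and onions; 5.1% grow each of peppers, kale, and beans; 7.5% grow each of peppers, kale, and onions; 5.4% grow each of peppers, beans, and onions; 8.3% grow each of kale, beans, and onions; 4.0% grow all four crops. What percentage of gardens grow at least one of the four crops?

Using inclusion–exclusion:
P(at least one) = 34.6 + 37.0 + 38.9 + 35.1 − 10.6 − 13.8 − 14.8 − 12.8 − 14.5 − 13.7 + 5.1 + 7.5 + 5.4 + 8.3 − 4.0 = 87.7%

87.7%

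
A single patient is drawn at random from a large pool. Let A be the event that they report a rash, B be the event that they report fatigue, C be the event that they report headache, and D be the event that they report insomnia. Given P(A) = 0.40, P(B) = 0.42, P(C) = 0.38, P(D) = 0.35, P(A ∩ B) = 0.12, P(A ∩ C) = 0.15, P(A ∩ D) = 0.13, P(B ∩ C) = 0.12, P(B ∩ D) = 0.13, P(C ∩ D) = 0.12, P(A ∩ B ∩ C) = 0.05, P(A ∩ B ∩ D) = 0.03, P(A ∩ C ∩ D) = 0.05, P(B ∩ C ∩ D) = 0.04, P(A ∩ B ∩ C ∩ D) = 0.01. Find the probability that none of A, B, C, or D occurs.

P(A ∪ B ∪ C ∪ D) = 0.40 + 0.42 + 0.38 + 0.35 − 0.12 − 0.15 − 0.13 − 0.12 − 0.13 − 0.12 + 0.05 + 0.03 + 0.05 + 0.04 − 0.01 = 0.94
P(none) = 1 − 0.94 = 0.06

0.06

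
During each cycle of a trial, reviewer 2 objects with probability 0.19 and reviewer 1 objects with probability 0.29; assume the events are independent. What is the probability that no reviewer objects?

P(none) = (1 − 0.19) × (1 − 0.29) = 0.81 × 0.71 = 0.5751

0.5751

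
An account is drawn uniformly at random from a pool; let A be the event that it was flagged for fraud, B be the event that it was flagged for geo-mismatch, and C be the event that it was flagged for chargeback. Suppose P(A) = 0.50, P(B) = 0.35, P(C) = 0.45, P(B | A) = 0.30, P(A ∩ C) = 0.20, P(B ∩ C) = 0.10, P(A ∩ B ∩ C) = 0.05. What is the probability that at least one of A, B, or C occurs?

0.90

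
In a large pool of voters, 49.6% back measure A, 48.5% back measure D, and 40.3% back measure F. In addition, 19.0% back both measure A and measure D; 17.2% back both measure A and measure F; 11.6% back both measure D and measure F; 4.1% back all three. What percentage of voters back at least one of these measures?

94.7%

By inclusion-exclusion,
P(≥1) = 49.6 + 48.5 + 40.3 − 19.0 − 17.2 − 11.6 + 4.1 = 94.7%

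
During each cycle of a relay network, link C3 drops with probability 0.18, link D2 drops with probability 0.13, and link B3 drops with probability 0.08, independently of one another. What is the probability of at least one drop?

0.343672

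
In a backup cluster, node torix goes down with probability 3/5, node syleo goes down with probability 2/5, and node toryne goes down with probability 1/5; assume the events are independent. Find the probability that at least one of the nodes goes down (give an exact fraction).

Since the events are independent, P(none) is the product of the individual non-occurrence probabilities.
P(none) = (1 − 3/5) × (1 − 2/5) × (1 − 1/5) = 2/5 × 3/5 × 4/5 = 24/125
P(at least one) = 1 − 24/125 = 101/125

101/125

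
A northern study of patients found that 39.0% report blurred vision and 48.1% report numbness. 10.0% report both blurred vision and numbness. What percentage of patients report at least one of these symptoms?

By inclusion–exclusion:
P(union) = 39.0 + 48.1 − 10.0 = 77.1%

77.1%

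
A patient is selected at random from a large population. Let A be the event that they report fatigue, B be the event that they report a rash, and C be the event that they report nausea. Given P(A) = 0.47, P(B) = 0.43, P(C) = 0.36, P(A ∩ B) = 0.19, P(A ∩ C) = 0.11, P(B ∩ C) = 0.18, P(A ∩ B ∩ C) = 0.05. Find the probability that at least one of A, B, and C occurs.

0.83

P(A ∪ B ∪ C) = 0.47 + 0.43 + 0.36 − 0.19 − 0.11 − 0.18 + 0.05 = 0.83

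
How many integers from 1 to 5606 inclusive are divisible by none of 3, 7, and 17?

3016

By inclusion-exclusion,
⌊5606/3⌋ + ⌊5606/7⌋ + ⌊5606/17⌋ − ⌊5606/21⌋ − ⌊5606/51⌋ − ⌊5606/119⌋ + ⌊5606/357⌋ = 1868 + 800 + 329 − 266 − 109 − 47 + 15 = 2590
5606 − 2590 = 3016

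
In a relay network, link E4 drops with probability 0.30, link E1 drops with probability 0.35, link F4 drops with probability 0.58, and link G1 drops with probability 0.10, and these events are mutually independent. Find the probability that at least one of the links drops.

P(none) = (1 − 0.30) × (1 − 0.35) × (1 − 0.58) × (1 − 0.10) = 0.70 × 0.65 × 0.42 × 0.90 = 0.17199
P(at least one) = 1 − 0.17199 = 0.82801

0.82801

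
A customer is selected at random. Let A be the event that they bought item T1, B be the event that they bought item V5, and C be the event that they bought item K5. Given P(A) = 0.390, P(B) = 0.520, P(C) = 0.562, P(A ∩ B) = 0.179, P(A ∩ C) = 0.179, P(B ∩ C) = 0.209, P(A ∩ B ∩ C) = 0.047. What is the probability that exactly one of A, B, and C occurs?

P(exactly one) = 0.390 + 0.520 + 0.562 − 2·0.179 − 2·0.179 − 2·0.209 + 3·0.047 = 0.479

0.479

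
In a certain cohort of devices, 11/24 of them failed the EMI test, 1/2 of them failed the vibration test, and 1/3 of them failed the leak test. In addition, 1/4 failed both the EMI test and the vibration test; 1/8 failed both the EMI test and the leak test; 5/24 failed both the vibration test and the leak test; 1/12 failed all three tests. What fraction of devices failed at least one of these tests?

19/24

P(at least one) = 11/24 + 1/2 + 1/3 − 1/4 − 1/8 − 5/24 + 1/12 = 19/24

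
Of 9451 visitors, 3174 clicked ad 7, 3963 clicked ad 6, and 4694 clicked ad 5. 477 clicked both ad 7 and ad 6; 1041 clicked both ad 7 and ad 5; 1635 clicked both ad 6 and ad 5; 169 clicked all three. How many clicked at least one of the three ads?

8847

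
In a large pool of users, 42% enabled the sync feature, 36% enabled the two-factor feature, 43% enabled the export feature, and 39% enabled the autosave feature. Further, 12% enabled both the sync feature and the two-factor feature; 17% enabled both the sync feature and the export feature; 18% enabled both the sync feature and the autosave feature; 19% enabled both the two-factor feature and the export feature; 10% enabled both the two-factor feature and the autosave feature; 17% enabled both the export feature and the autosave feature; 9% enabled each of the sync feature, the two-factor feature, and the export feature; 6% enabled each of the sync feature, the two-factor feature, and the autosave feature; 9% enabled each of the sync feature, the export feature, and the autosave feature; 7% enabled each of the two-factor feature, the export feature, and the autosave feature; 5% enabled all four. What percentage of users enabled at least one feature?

93%

P(≥1) = 42 + 36 + 43 + 39 − 12 − 17 − 18 − 19 − 10 − 17 + 9 + 6 + 9 + 7 − 5 = 93%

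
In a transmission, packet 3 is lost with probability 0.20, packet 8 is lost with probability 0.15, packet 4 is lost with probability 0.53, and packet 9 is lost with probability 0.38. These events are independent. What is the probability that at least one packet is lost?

0.801848

P(none) = (1 − 0.20) × (1 − 0.15) × (1 − 0.53) × (1 − 0.38) = 0.80 × 0.85 × 0.47 × 0.62 = 0.198152
P(at least one) = 1 − 0.198152 = 0.801848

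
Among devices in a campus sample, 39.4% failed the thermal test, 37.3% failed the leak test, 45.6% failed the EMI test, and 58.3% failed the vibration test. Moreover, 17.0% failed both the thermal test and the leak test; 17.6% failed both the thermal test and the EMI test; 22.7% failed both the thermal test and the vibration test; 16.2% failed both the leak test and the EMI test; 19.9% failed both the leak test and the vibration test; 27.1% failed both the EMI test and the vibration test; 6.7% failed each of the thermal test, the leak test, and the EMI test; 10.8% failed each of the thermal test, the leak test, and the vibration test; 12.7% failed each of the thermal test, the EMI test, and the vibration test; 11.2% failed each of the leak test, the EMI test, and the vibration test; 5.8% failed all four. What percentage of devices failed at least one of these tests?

Apply inclusion-exclusion:
P(≥1) = 39.4 + 37.3 + 45.6 + 58.3 − 17.0 − 17.6 − 22.7 − 16.2 − 19.9 − 27.1 + 6.7 + 10.8 + 12.7 + 11.2 − 5.8 = 95.7%

95.7%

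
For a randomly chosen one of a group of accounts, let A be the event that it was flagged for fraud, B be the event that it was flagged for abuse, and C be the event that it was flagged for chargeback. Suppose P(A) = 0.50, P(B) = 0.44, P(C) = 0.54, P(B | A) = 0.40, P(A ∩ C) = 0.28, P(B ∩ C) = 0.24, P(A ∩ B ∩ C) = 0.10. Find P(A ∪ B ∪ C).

P(A ∩ B) = P(A)·P(B|A) = 0.50 × 0.40 = 0.20
By inclusion–exclusion:
P(A ∪ B ∪ C) = 0.50 + 0.44 + 0.54 − 0.20 − 0.28 − 0.24 + 0.10 = 0.86

0.86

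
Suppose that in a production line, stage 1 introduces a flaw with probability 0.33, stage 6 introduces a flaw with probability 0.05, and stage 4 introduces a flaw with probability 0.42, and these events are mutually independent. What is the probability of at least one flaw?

P(none) = (1 − 0.33) × (1 − 0.05) × (1 − 0.42) = 0.67 × 0.95 × 0.58 = 0.36917
P(at least one) = 1 − 0.36917 = 0.63083

0.63083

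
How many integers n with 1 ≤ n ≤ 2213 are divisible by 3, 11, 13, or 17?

1047

Using inclusion–exclusion:
floor(2213/3) + floor(2213/11) + floor(2213/13) + floor(2213/17) − floor(2213/33) − floor(2213/39) − floor(2213/51) − floor(2213/143) − floor(2213/187) − floor(2213/221) + floor(2213/429) + floor(2213/561) + floor(2213/663) + floor(2213/2431) − floor(2213/7293) = 737 + 201 + 170 + 130 − 67 − 56 − 43 − 15 − 11 − 10 + 5 + 3 + 3 + 0 − 0 = 1047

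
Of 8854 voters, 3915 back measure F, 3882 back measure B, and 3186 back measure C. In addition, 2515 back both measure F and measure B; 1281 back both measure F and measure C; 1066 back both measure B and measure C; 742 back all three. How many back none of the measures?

|union| = 3915 + 3882 + 3186 − 2515 − 1281 − 1066 + 742 = 6863
None: 8854 − 6863 = 1991

1991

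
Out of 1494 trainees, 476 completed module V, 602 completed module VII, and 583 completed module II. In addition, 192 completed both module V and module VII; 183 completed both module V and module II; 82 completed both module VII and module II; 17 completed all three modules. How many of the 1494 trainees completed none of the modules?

Apply inclusion-exclusion:
|union| = 476 + 602 + 583 − 192 − 183 − 82 + 17 = 1221
None: 1494 − 1221 = 273

273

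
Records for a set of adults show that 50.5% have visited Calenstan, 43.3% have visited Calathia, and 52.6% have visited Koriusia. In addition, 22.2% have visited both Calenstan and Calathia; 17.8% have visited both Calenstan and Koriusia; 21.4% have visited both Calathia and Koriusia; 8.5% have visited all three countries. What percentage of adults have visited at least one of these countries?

93.5%

By inclusion–exclusion:
P(union) = 50.5 + 43.3 + 52.6 − 22.2 − 17.8 − 21.4 + 8.5 = 93.5%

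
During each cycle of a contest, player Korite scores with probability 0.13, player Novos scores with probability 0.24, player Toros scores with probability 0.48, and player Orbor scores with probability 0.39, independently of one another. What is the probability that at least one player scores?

Since the events are independent, P(none) is the product of the individual non-occurrence probabilities.
P(none) = (1 − 0.13) × (1 − 0.24) × (1 − 0.48) × (1 − 0.39) = 0.87 × 0.76 × 0.52 × 0.61 = 0.20973264
P(at least one) = 1 − 0.20973264 = 0.79026736

0.79026736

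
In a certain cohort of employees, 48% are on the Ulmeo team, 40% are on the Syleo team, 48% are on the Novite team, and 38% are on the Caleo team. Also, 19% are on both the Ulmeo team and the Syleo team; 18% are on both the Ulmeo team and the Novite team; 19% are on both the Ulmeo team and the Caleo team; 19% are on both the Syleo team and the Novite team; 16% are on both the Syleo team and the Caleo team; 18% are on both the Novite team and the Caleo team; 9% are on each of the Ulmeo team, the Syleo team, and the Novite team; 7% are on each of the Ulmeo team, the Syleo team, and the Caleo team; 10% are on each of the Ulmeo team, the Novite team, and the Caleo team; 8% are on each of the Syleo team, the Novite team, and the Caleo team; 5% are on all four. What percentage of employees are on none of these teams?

Inclusion–exclusion gives
P(at least one) = 48 + 40 + 48 + 38 − 19 − 18 − 19 − 19 − 16 − 18 + 9 + 7 + 10 + 8 − 5 = 94%
P(none) = 100% − 94% = 6%

6%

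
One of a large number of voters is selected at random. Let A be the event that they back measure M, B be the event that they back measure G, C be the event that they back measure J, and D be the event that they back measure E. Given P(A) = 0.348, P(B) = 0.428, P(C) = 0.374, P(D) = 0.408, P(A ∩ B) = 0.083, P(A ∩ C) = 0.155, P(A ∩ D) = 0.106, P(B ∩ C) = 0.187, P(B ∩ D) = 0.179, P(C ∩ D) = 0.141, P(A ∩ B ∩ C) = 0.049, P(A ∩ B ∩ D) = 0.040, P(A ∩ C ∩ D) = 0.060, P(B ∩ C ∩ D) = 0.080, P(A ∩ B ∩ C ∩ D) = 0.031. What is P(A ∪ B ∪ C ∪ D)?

P(A ∪ B ∪ C ∪ D) = 0.348 + 0.428 + 0.374 + 0.408 − 0.083 − 0.155 − 0.106 − 0.187 − 0.179 − 0.141 + 0.049 + 0.040 + 0.060 + 0.080 − 0.031 = 0.905

0.905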